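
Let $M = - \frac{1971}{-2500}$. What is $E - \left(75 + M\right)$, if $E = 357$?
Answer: $\frac{703029}{2500} \approx 281.21$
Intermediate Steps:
$M = \frac{1971}{2500}$ ($M = \left(-1971\right) \left(- \frac{1}{2500}\right) = \frac{1971}{2500} \approx 0.7884$)
$E - \left(75 + M\right) = 357 - \frac{189471}{2500} = \frac{703029}{2500}$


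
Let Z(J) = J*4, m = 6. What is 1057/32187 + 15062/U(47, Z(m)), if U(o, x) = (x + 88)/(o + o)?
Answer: 11392843555/901236 ≈ 12641.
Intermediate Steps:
Z(J) = 4*J
U(o, x) = (88 + x)/(2*o) (U(o, x) = (88 + x)/((2*o)) = (88 + x)*(1/(2*o)) = (88 + x)/(2*o))
1057/32187 + 15062/U(47, Z(m)) = 1057/32187 + 15062/(((½)*(88 + 4*6)/47)) = 1057*(1/32187) + 15062/(((½)*(1/47)*(88 + 24))) = 1057/32187 + 15062/(((½)*(1/47)*112)) = 1057/32187 + 15062/(56/47) = 1057/32187 + 15062*(47/56) = 1057/32187 + 353957/28 = 11392843555/901236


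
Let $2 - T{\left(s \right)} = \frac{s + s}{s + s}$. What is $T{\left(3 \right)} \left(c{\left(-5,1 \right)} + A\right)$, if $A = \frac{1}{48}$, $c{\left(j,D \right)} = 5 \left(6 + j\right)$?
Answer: $\frac{241}{48} \approx 5.0208$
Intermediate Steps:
$c{\left(j,D \right)} = 30 + 5 j$
$T{\left(s \right)} = 1$ ($T{\left(s \right)} = 2 - \frac{s + s}{s + s} = 2 - \frac{2 s}{2 s} = 2 - 2 s \frac{1}{2 s} = 2 - 1 = 1$)
$A = \frac{1}{48} \approx 0.020833$
$T{\left(3 \right)} \left(c{\left(-5,1 \right)} + A\right) = 1 \left(\left(30 + 5 \left(-5\right)\right) + \frac{1}{48}\right) = 1 \left(\left(30 - 25\right) + \frac{1}{48}\right) = 1 \left(5 + \frac{1}{48}\right) = 1 \cdot \frac{241}{48} = \frac{241}{48}$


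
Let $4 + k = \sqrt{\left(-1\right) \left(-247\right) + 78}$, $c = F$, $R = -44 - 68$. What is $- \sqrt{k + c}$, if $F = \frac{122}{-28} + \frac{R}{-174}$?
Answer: $- \frac{\sqrt{-11443110 + 7417620 \sqrt{13}}}{1218} \approx -3.2116$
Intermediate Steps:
$R = -112$
$F = - \frac{4523}{1218}$ ($F = \frac{122}{-28} - \frac{112}{-174} = 122 \left(- \frac{1}{28}\right) - - \frac{56}{87} = - \frac{61}{14} + \frac{56}{87} = - \frac{4523}{1218} \approx -3.7135$)
$c = - \frac{4523}{1218} \approx -3.7135$
$k = -4 + 5 \sqrt{13}$ ($k = -4 + \sqrt{\left(-1\right) \left(-247\right) + 78} = -4 + \sqrt{247 + 78} = -4 + \sqrt{325} = -4 + 5 \sqrt{13} \approx 14.028$)
$- \sqrt{k + c} = - \sqrt{\left(-4 + 5 \sqrt{13}\right) - \frac{4523}{1218}} = - \sqrt{- \frac{9395}{1218} + 5 \sqrt{13}}$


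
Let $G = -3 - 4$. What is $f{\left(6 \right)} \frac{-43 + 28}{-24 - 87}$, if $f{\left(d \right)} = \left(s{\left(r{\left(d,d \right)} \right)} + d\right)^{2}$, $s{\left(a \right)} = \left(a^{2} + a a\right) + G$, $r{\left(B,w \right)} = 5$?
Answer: $\frac{12005}{37} \approx 324.46$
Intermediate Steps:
$G = -7$
$s{\left(a \right)} = -7 + 2 a^{2}$ ($s{\left(a \right)} = \left(a^{2} + a a\right) - 7 = \left(a^{2} + a^{2}\right) - 7 = 2 a^{2} - 7 = -7 + 2 a^{2}$)
$f{\left(d \right)} = \left(43 + d\right)^{2}$ ($f{\left(d \right)} = \left(\left(-7 + 2 \cdot 5^{2}\right) + d\right)^{2} = \left(\left(-7 + 2 \cdot 25\right) + d\right)^{2} = \left(\left(-7 + 50\right) + d\right)^{2} = \left(43 + d\right)^{2}$)
$f{\left(6 \right)} \frac{-43 + 28}{-24 - 87} = \left(43 + 6\right)^{2} \frac{-43 + 28}{-24 - 87} = 49^{2} \left(- \frac{15}{-111}\right) = 2401 \left(\left(-15\right) \left(- \frac{1}{111}\right)\right) = 2401 \cdot \frac{5}{37} = \frac{12005}{37}$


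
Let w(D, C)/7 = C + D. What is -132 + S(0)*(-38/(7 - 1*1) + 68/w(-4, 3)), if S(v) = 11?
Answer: -6479/21 ≈ -308.52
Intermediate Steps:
w(D, C) = 7*C + 7*D (w(D, C) = 7*(C + D) = 7*C + 7*D)
-132 + S(0)*(-38/(7 - 1*1) + 68/w(-4, 3)) = -132 + 11*(-38/(7 - 1*1) + 68/(7*3 + 7*(-4))) = -132 + 11*(-38/(7 - 1) + 68/(21 - 28)) = -132 + 11*(-38/6 + 68/(-7)) = -132 + 11*(-38*1/6 + 68*(-1/7)) = -132 + 11*(-19/3 - 68/7) = -132 + 11*(-337/21) = -132 - 3707/21 = -6479/21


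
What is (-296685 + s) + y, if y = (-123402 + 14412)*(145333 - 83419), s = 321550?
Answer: -6747981995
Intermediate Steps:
y = -6748006860 (y = -108990*61914 = -6748006860)
(-296685 + s) + y = (-296685 + 321550) - 6748006860 = 24865 - 6748006860 = -6747981995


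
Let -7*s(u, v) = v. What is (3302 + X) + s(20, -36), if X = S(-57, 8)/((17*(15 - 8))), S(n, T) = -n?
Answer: 393607/119 ≈ 3307.6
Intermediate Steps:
s(u, v) = -v/7
X = 57/119 (X = (-1*(-57))/((17*(15 - 8))) = 57/((17*7)) = 57/119 ≈ 0.47899)
(3302 + X) + s(20, -36) = (3302 + 57/119) - ⅐*(-36) = 392995/119 + 36/7 = 393607/119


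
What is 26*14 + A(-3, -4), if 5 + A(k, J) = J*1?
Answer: 355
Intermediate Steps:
A(k, J) = -5 + J (A(k, J) = -5 + J*1 = -5 + J)
26*14 + A(-3, -4) = 26*14 + (-5 - 4) = 364 - 9 = 355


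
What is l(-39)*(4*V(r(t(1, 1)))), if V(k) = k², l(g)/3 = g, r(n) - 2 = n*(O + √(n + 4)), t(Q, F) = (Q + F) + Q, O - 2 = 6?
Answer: -345852 - 73008*√7 ≈ -5.3901e+5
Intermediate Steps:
O = 8 (O = 2 + 6 = 8)
t(Q, F) = F + 2*Q (t(Q, F) = (F + Q) + Q = F + 2*Q)
r(n) = 2 + n*(8 + √(4 + n)) (r(n) = 2 + n*(8 + √(n + 4)) = 2 + n*(8 + √(4 + n)))
l(g) = 3*g
l(-39)*(4*V(r(t(1, 1)))) = (3*(-39))*(4*(2 + 8*(1 + 2*1) + (1 + 2*1)*√(4 + (1 + 2*1)))²) = -468*(2 + 8*(1 + 2) + (1 + 2)*√(4 + (1 + 2)))² = -468*(2 + 8*3 + 3*√(4 + 3))² = -468*(2 + 24 + 3*√7)² = -468*(26 + 3*√7)²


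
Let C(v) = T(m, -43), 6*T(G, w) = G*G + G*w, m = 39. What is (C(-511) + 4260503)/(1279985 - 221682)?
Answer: 4260477/1058303 ≈ 4.0258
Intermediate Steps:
T(G, w) = G²/6 + G*w/6 (T(G, w) = (G*G + G*w)/6 = (G² + G*w)/6 = G²/6 + G*w/6)
C(v) = -26 (C(v) = (⅙)*39*(39 - 43) = (⅙)*39*(-4) = -26)
(C(-511) + 4260503)/(1279985 - 221682) = (-26 + 4260503)/(1279985 - 221682) = 4260477/1058303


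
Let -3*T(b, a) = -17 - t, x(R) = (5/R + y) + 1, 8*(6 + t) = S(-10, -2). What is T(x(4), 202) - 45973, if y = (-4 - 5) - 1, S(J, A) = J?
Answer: -183879/4 ≈ -45970.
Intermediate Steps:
y = -10 (y = -9 - 1 = -10)
t = -29/4 (t = -6 + (⅛)*(-10) = -6 - 5/4 = -29/4 ≈ -7.2500)
x(R) = -9 + 5/R (x(R) = (5/R - 10) + 1 = (-10 + 5/R) + 1 = -9 + 5/R)
T(b, a) = 13/4 (T(b, a) = -(-17 - 1*(-29/4))/3 = -(-17 + 29/4)/3 = -⅓*(-39/4) = 13/4)
T(x(4), 202) - 45973 = 13/4 - 45973 = -183879/4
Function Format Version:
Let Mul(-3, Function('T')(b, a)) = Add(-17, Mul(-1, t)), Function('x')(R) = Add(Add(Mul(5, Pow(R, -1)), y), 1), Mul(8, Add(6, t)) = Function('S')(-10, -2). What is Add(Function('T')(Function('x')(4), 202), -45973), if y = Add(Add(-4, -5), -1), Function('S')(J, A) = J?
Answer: Rational(-183879, 4) ≈ -45970.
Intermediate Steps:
y = -10 (y = Add(-9, -1) = -10)
t = Rational(-29, 4) (t = Add(-6, Mul(Rational(1, 8), -10)) = Add(-6, Rational(-5, 4)) = Rational(-29, 4) ≈ -7.2500)
Function('x')(R) = Add(-9, Mul(5, Pow(R, -1))) (Function('x')(R) = Add(Add(Mul(5, Pow(R, -1)), -10), 1) = Add(Add(-10, Mul(5, Pow(R, -1))), 1) = Add(-9, Mul(5, Pow(R, -1))))
Function('T')(b, a) = Rational(13, 4) (Function('T')(b, a) = Mul(Rational(-1, 3), Add(-17, Mul(-1, Rational(-29, 4)))) = Mul(Rational(-1, 3), Add(-17, Rational(29, 4))) = Mul(Rational(-1, 3), Rational(-39, 4)) = Rational(13, 4))
Add(Function('T')(Function('x')(4), 202), -45973) = Add(Rational(13, 4), -45973) = Rational(-183879, 4)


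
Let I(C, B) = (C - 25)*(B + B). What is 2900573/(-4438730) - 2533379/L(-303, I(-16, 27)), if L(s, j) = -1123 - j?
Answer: -11248149893813/4842654430 ≈ -2322.7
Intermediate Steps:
I(C, B) = 2*B*(-25 + C) (I(C, B) = (-25 + C)*(2*B) = 2*B*(-25 + C))
2900573/(-4438730) - 2533379/L(-303, I(-16, 27)) = 2900573/(-4438730) - 2533379/(-1123 - 2*27*(-25 - 16)) = 2900573*(-1/4438730) - 2533379/(-1123 - 2*27*(-41)) = -2900573/4438730 - 2533379/(-1123 - 1*(-2214)) = -2900573/4438730 - 2533379/(-1123 + 2214) = -2900573/4438730 - 2533379/1091 = -11248149893813/4842654430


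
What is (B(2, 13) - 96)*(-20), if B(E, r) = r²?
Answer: -1460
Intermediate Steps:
(B(2, 13) - 96)*(-20) = (13² - 96)*(-20) = (169 - 96)*(-20) = 73*(-20) = -1460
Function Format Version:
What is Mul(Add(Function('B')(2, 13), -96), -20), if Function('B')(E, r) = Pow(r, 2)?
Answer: -1460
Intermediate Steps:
Mul(Add(Function('B')(2, 13), -96), -20) = Mul(Add(Pow(13, 2), -96), -20) = Mul(Add(169, -96), -20) = Mul(73, -20) = -1460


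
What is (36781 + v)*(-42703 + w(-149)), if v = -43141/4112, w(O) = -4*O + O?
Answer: -399320074171/257 ≈ -1.5538e+9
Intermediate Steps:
w(O) = -3*O
v = -43141/4112 (v = -43141*1/4112 = -43141/4112 ≈ -10.491)
(36781 + v)*(-42703 + w(-149)) = (36781 - 43141/4112)*(-42703 - 3*(-149)) = 151200331*(-42703 + 447)/4112 = (151200331/4112)*(-42256) = -399320074171/257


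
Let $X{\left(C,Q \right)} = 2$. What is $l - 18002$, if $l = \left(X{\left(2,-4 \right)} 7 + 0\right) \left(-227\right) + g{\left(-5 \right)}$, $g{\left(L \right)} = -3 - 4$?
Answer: $-21187$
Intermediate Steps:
$g{\left(L \right)} = -7$
$l = -3185$ ($l = \left(2 \cdot 7 + 0\right) \left(-227\right) - 7 = \left(14 + 0\right) \left(-227\right) - 7 = 14 \left(-227\right) - 7 = -3178 - 7 = -3185$)
$l - 18002 = -3185 - 18002 = -21187$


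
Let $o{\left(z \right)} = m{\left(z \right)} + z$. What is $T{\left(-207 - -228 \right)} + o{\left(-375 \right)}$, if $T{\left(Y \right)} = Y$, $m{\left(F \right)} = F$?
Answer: $-729$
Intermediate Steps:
$o{\left(z \right)} = 2 z$ ($o{\left(z \right)} = z + z = 2 z$)
$T{\left(-207 - -228 \right)} + o{\left(-375 \right)} = \left(-207 - -228\right) + 2 \left(-375\right) = \left(-207 + 228\right) - 750 = 21 - 750 = -729$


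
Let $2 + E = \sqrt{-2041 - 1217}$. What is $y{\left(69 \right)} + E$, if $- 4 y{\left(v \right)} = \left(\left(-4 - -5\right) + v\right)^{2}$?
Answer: $-1227 + 3 i \sqrt{362} \approx -1227.0 + 57.079 i$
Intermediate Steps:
$y{\left(v \right)} = - \frac{\left(1 + v\right)^{2}}{4}$ ($y{\left(v \right)} = - \frac{\left(\left(-4 - -5\right) + v\right)^{2}}{4} = - \frac{\left(\left(-4 + 5\right) + v\right)^{2}}{4} = - \frac{\left(1 + v\right)^{2}}{4}$)
$E = -2 + 3 i \sqrt{362}$ ($E = -2 + \sqrt{-2041 - 1217} = -2 + \sqrt{-3258} = -2 + 3 i \sqrt{362} \approx -2.0 + 57.079 i$)
$y{\left(69 \right)} + E = - \frac{\left(1 + 69\right)^{2}}{4} - \left(2 - 3 i \sqrt{362}\right) = - \frac{70^{2}}{4} - \left(2 - 3 i \sqrt{362}\right) = \left(- \frac{1}{4}\right) 4900 - \left(2 - 3 i \sqrt{362}\right) = -1225 - \left(2 - 3 i \sqrt{362}\right) = -1227 + 3 i \sqrt{362}$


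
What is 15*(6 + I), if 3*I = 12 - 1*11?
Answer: 95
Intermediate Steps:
I = ⅓ (I = (12 - 1*11)/3 = (12 - 11)/3 = (⅓)*1 = ⅓ ≈ 0.33333)
15*(6 + I) = 15*(6 + ⅓) = 15*(19/3) = 95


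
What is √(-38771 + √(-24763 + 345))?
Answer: √(-38771 + I*√24418) ≈ 0.3968 + 196.9*I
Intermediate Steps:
√(-38771 + √(-24763 + 345)) = √(-38771 + √(-24418)) = √(-38771 + I*√24418)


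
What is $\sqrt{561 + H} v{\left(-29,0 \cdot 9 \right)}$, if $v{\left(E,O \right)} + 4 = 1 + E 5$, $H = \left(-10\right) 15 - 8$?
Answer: $- 148 \sqrt{403} \approx -2971.1$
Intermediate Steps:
$H = -158$ ($H = -150 - 8 = -158$)
$v{\left(E,O \right)} = -3 + 5 E$ ($v{\left(E,O \right)} = -4 + \left(1 + E 5\right) = -4 + \left(1 + 5 E\right) = -3 + 5 E$)
$\sqrt{561 + H} v{\left(-29,0 \cdot 9 \right)} = \sqrt{561 - 158} \left(-3 + 5 \left(-29\right)\right) = \sqrt{403} \left(-3 - 145\right) = \sqrt{403} \left(-148\right) = - 148 \sqrt{403}$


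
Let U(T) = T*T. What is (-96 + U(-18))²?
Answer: 51984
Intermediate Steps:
U(T) = T²
(-96 + U(-18))² = (-96 + (-18)²)² = (-96 + 324)² = 228² = 51984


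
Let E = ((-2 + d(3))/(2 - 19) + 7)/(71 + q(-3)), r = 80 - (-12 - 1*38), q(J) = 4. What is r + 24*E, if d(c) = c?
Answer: 56194/425 ≈ 132.22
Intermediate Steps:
r = 130 (r = 80 - (-12 - 38) = 80 - 1*(-50) = 80 + 50 = 130)
E = 118/1275 (E = ((-2 + 3)/(2 - 19) + 7)/(71 + 4) = (1/(-17) + 7)/75 = (1*(-1/17) + 7)*(1/75) = (-1/17 + 7)*(1/75) = (118/17)*(1/75) = 118/1275 ≈ 0.092549)
r + 24*E = 130 + 24*(118/1275) = 130 + 944/425 = 56194/425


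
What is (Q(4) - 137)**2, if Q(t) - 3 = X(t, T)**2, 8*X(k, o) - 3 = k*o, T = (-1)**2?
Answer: 72709729/4096 ≈ 17751.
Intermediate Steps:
T = 1
X(k, o) = 3/8 + k*o/8 (X(k, o) = 3/8 + (k*o)/8 = 3/8 + k*o/8)
Q(t) = 3 + (3/8 + t/8)**2 (Q(t) = 3 + (3/8 + (1/8)*t*1)**2 = 3 + (3/8 + t/8)**2)
(Q(4) - 137)**2 = ((3 + (3 + 4)**2/64) - 137)**2 = ((3 + (1/64)*7**2) - 137)**2 = ((3 + (1/64)*49) - 137)**2 = ((3 + 49/64) - 137)**2 = (241/64 - 137)**2 = (-8527/64)**2 = 72709729/4096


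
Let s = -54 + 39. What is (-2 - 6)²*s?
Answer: -960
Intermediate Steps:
s = -15
(-2 - 6)²*s = (-2 - 6)²*(-15) = (-8)²*(-15) = 64*(-15) = -960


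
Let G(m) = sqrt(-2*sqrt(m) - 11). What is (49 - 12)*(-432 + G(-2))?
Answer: -15984 + 37*sqrt(-11 - 2*I*sqrt(2)) ≈ -15968.0 - 123.71*I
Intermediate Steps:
G(m) = sqrt(-11 - 2*sqrt(m))
(49 - 12)*(-432 + G(-2)) = (49 - 12)*(-432 + sqrt(-11 - 2*I*sqrt(2))) = 37*(-432 + sqrt(-11 - 2*I*sqrt(2))) = -15984 + 37*sqrt(-11 - 2*I*sqrt(2))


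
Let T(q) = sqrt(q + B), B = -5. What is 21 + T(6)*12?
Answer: 33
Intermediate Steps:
T(q) = sqrt(-5 + q) (T(q) = sqrt(q - 5) = sqrt(-5 + q))
21 + T(6)*12 = 21 + sqrt(-5 + 6)*12 = 21 + sqrt(1)*12 = 21 + 1*12 = 21 + 12 = 33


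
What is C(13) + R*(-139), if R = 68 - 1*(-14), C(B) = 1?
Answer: -11397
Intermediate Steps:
R = 82 (R = 68 + 14 = 82)
C(13) + R*(-139) = 1 + 82*(-139) = 1 - 11398 = -11397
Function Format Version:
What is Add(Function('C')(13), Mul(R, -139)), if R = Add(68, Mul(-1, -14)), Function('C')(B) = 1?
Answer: -11397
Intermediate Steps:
R = 82 (R = Add(68, 14) = 82)
Add(Function('C')(13), Mul(R, -139)) = Add(1, Mul(82, -139)) = Add(1, -11398) = -11397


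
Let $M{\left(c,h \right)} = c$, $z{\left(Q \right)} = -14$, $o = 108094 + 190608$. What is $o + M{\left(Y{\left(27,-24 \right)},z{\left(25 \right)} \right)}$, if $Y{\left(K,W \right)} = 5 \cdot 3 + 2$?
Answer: $298719$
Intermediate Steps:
$Y{\left(K,W \right)} = 17$ ($Y{\left(K,W \right)} = 15 + 2 = 17$)
$o = 298702$
$o + M{\left(Y{\left(27,-24 \right)},z{\left(25 \right)} \right)} = 298702 + 17 = 298719$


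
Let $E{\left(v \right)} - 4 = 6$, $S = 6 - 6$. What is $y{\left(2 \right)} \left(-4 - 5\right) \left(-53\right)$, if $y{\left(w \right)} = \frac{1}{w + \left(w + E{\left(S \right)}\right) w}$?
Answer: $\frac{477}{26} \approx 18.346$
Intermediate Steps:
$S = 0$ ($S = 6 - 6 = 0$)
$E{\left(v \right)} = 10$ ($E{\left(v \right)} = 4 + 6 = 10$)
$y{\left(w \right)} = \frac{1}{w + w \left(10 + w\right)}$ ($y{\left(w \right)} = \frac{1}{w + \left(w + 10\right) w} = \frac{1}{w + \left(10 + w\right) w} = \frac{1}{w + w \left(10 + w\right)}$)
$y{\left(2 \right)} \left(-4 - 5\right) \left(-53\right) = \frac{1}{2 \left(11 + 2\right)} \left(-4 - 5\right) \left(-53\right) = \frac{1}{2 \cdot 13} \left(-9\right) \left(-53\right) = \frac{1}{2} \cdot \frac{1}{13} \left(-9\right) \left(-53\right) = \frac{1}{26} \left(-9\right) \left(-53\right) = \left(- \frac{9}{26}\right) \left(-53\right) = \frac{477}{26}$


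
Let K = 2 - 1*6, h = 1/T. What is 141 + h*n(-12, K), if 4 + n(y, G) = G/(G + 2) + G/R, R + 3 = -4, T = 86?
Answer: 42436/301 ≈ 140.98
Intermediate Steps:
R = -7 (R = -3 - 4 = -7)
h = 1/86 ≈ 0.011628
K = -4 (K = 2 - 6 = -4)
n(y, G) = -4 - G/7 + G/(2 + G) (n(y, G) = -4 + (G/(G + 2) + G/(-7)) = -4 + (G/(2 + G) + G*(-1/7)) = -4 + (G/(2 + G) - G/7) = -4 + (-G/7 + G/(2 + G)) = -4 - G/7 + G/(2 + G))
141 + h*n(-12, K) = 141 + ((-56 - 1*(-4)**2 - 23*(-4))/(7*(2 - 4)))/86 = 141 + ((1/7)*(-56 - 1*16 + 92)/(-2))/86 = 141 + ((1/7)*(-1/2)*(-56 - 16 + 92))/86 = 141 + ((1/7)*(-1/2)*20)/86 = 141 + (1/86)*(-10/7) = 141 - 5/301 = 42436/301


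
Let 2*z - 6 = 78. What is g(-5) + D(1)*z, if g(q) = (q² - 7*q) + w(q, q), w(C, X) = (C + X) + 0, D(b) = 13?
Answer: 596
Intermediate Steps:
w(C, X) = C + X
z = 42 (z = 3 + (½)*78 = 3 + 39 = 42)
g(q) = q² - 5*q (g(q) = (q² - 7*q) + (q + q) = (q² - 7*q) + 2*q = q² - 5*q)
g(-5) + D(1)*z = -5*(-5 - 5) + 13*42 = -5*(-10) + 546 = 50 + 546 = 596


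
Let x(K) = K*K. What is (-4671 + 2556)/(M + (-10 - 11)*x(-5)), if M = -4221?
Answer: 705/1582 ≈ 0.44564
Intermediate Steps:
x(K) = K**2
(-4671 + 2556)/(M + (-10 - 11)*x(-5)) = (-4671 + 2556)/(-4221 + (-10 - 11)*(-5)**2) = -2115/(-4221 - 21*25) = -2115/(-4221 - 525) = -2115/(-4746) = -2115*(-1/4746) = 705/1582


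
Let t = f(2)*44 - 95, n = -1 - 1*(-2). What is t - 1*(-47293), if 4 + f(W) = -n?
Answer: 46978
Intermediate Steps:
n = 1 (n = -1 + 2 = 1)
f(W) = -5 (f(W) = -4 - 1*1 = -4 - 1 = -5)
t = -315 (t = -5*44 - 95 = -220 - 95 = -315)
t - 1*(-47293) = -315 - 1*(-47293) = -315 + 47293 = 46978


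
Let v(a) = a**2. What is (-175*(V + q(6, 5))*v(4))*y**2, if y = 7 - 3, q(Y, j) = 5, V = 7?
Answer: -537600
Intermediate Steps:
y = 4
(-175*(V + q(6, 5))*v(4))*y**2 = -175*(7 + 5)*4**2*4**2 = -2100*16*16 = -175*192*16 = -33600*16 = -537600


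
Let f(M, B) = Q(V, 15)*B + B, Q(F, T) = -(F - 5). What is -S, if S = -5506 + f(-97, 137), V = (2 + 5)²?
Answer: 11397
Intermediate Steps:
V = 49 (V = 7² = 49)
Q(F, T) = 5 - F (Q(F, T) = -(-5 + F) = 5 - F)
f(M, B) = -43*B (f(M, B) = (5 - 1*49)*B + B = (5 - 49)*B + B = -44*B + B = -43*B)
S = -11397 (S = -5506 - 43*137 = -5506 - 5891 = -11397)
-S = -1*(-11397) = 11397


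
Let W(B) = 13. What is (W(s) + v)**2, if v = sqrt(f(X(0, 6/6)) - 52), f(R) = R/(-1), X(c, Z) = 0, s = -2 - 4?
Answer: 117 + 52*I*sqrt(13) ≈ 117.0 + 187.49*I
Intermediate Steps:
s = -6
f(R) = -R (f(R) = R*(-1) = -R)
v = 2*I*sqrt(13) (v = sqrt(-1*0 - 52) = sqrt(0 - 52) = sqrt(-52) = 2*I*sqrt(13) ≈ 7.2111*I)
(W(s) + v)**2 = (13 + 2*I*sqrt(13))**2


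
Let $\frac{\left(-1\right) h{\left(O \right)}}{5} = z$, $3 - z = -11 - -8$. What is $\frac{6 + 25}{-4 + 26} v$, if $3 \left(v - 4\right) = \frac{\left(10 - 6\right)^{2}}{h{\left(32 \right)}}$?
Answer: $\frac{2666}{495} \approx 5.3859$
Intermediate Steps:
$z = 6$ ($z = 3 - \left(-11 - -8\right) = 3 - \left(-11 + 8\right) = 3 - -3 = 3 + 3 = 6$)
$h{\left(O \right)} = -30$ ($h{\left(O \right)} = \left(-5\right) 6 = -30$)
$v = \frac{172}{45}$ ($v = 4 + \frac{\left(10 - 6\right)^{2} \frac{1}{-30}}{3} = 4 + \frac{4^{2} \left(- \frac{1}{30}\right)}{3} = 4 + \frac{16 \left(- \frac{1}{30}\right)}{3} = 4 + \frac{1}{3} \left(- \frac{8}{15}\right) = 4 - \frac{8}{45} = \frac{172}{45} \approx 3.8222$)
$\frac{6 + 25}{-4 + 26} v = \frac{6 + 25}{-4 + 26} \cdot \frac{172}{45} = \frac{31}{22} \cdot \frac{172}{45} = \frac{2666}{495}$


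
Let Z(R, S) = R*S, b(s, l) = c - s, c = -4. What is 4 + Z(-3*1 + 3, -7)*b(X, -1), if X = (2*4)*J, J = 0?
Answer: 4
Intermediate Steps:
X = 0 (X = (2*4)*0 = 8*0 = 0)
b(s, l) = -4 - s
4 + Z(-3*1 + 3, -7)*b(X, -1) = 4 + ((-3*1 + 3)*(-7))*(-4 - 1*0) = 4 + ((-3 + 3)*(-7))*(-4 + 0) = 4 + (0*(-7))*(-4) = 4 + 0*(-4) = 4 + 0 = 4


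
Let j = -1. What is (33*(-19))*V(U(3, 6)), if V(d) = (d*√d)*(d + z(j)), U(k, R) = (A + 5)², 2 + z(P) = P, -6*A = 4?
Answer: -65202566/81 ≈ -8.0497e+5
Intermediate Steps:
A = -⅔ (A = -⅙*4 = -⅔ ≈ -0.66667)
z(P) = -2 + P
U(k, R) = 169/9 (U(k, R) = (-⅔ + 5)² = (13/3)² = 169/9)
V(d) = d^(3/2)*(-3 + d) (V(d) = (d*√d)*(d + (-2 - 1)) = d^(3/2)*(d - 3) = d^(3/2)*(-3 + d))
(33*(-19))*V(U(3, 6)) = (33*(-19))*((169/9)^(3/2)*(-3 + 169/9)) = -459173*142/(9*9) = -627*311974/243 = -65202566/81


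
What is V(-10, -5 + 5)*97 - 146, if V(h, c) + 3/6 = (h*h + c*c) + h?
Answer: 17071/2 ≈ 8535.5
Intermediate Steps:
V(h, c) = -1/2 + h + c**2 + h**2 (V(h, c) = -1/2 + ((h*h + c*c) + h) = -1/2 + ((h**2 + c**2) + h) = -1/2 + ((c**2 + h**2) + h) = -1/2 + (h + c**2 + h**2) = -1/2 + h + c**2 + h**2)
V(-10, -5 + 5)*97 - 146 = (-1/2 - 10 + (-5 + 5)**2 + (-10)**2)*97 - 146 = (-1/2 - 10 + 0**2 + 100)*97 - 146 = (-1/2 - 10 + 0 + 100)*97 - 146 = (179/2)*97 - 146 = 17363/2 - 146 = 17071/2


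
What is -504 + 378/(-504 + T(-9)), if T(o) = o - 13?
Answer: -132741/263 ≈ -504.72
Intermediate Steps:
T(o) = -13 + o
-504 + 378/(-504 + T(-9)) = -504 + 378/(-504 + (-13 - 9)) = -504 + 378/(-504 - 22) = -504 + 378/(-526) = -504 + 378*(-1/526) = -504 - 189/263 = -132741/263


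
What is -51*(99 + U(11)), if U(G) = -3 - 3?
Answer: -4743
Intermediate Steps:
U(G) = -6
-51*(99 + U(11)) = -51*(99 - 6) = -51*93 = -4743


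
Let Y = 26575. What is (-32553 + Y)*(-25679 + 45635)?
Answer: -119296968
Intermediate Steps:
(-32553 + Y)*(-25679 + 45635) = (-32553 + 26575)*(-25679 + 45635) = -5978*19956 = -119296968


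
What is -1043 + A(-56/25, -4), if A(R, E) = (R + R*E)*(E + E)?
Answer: -27419/25 ≈ -1096.8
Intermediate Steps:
A(R, E) = 2*E*(R + E*R) (A(R, E) = (R + E*R)*(2*E) = 2*E*(R + E*R))
-1043 + A(-56/25, -4) = -1043 + 2*(-4)*(-56/25)*(1 - 4) = -1043 + 2*(-4)*(-56*1/25)*(-3) = -1043 + 2*(-4)*(-56/25)*(-3) = -1043 - 1344/25 = -27419/25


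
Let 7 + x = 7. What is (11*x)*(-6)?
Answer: 0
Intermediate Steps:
x = 0 (x = -7 + 7 = 0)
(11*x)*(-6) = (11*0)*(-6) = 0*(-6) = 0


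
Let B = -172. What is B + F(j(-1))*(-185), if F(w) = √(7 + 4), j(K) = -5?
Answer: -172 - 185*√11 ≈ -785.58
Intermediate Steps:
F(w) = √11
B + F(j(-1))*(-185) = -172 + √11*(-185) = -172 - 185*√11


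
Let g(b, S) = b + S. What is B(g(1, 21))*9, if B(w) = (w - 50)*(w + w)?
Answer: -11088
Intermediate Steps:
g(b, S) = S + b
B(w) = 2*w*(-50 + w) (B(w) = (-50 + w)*(2*w) = 2*w*(-50 + w))
B(g(1, 21))*9 = (2*(21 + 1)*(-50 + (21 + 1)))*9 = (2*22*(-50 + 22))*9 = (2*22*(-28))*9 = -1232*9 = -11088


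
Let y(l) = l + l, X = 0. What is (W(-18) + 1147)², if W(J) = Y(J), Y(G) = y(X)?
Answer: 1315609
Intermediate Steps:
y(l) = 2*l
Y(G) = 0 (Y(G) = 2*0 = 0)
W(J) = 0
(W(-18) + 1147)² = (0 + 1147)² = 1147² = 1315609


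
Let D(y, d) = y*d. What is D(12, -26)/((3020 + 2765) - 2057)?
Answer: -39/466 ≈ -0.083691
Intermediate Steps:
D(y, d) = d*y
D(12, -26)/((3020 + 2765) - 2057) = (-26*12)/((3020 + 2765) - 2057) = -312/(5785 - 2057) = -312/3728 = -312*1/3728 = -39/466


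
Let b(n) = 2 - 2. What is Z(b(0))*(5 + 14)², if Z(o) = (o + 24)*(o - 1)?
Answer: -8664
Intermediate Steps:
b(n) = 0
Z(o) = (-1 + o)*(24 + o) (Z(o) = (24 + o)*(-1 + o) = (-1 + o)*(24 + o))
Z(b(0))*(5 + 14)² = (-24 + 0² + 23*0)*(5 + 14)² = (-24 + 0 + 0)*19² = -24*361 = -8664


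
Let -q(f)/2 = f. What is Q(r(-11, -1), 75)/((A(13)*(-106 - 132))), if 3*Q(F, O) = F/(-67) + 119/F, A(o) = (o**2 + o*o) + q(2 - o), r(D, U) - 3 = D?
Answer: 7909/137773440 ≈ 5.7406e-5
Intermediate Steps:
r(D, U) = 3 + D
q(f) = -2*f
A(o) = -4 + 2*o + 2*o**2 (A(o) = (o**2 + o*o) - 2*(2 - o) = (o**2 + o**2) + (-4 + 2*o) = 2*o**2 + (-4 + 2*o) = -4 + 2*o + 2*o**2)
Q(F, O) = -F/201 + 119/(3*F) (Q(F, O) = (F/(-67) + 119/F)/3 = (F*(-1/67) + 119/F)/3 = (-F/67 + 119/F)/3 = (119/F - F/67)/3 = -F/201 + 119/(3*F))
Q(r(-11, -1), 75)/((A(13)*(-106 - 132))) = ((7973 - (3 - 11)**2)/(201*(3 - 11)))/(((-4 + 2*13 + 2*13**2)*(-106 - 132))) = ((1/201)*(7973 - 1*(-8)**2)/(-8))/(((-4 + 26 + 2*169)*(-238))) = ((1/201)*(-1/8)*(7973 - 1*64))/(((-4 + 26 + 338)*(-238))) = ((1/201)*(-1/8)*(7973 - 64))/((360*(-238))) = ((1/201)*(-1/8)*7909)/(-85680) = -7909/1608*(-1/85680) = 7909/137773440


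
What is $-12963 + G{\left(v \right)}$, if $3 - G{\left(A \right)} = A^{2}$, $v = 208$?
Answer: $-56224$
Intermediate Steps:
$G{\left(A \right)} = 3 - A^{2}$
$-12963 + G{\left(v \right)} = -12963 + \left(3 - 208^{2}\right) = -12963 + \left(3 - 43264\right) = -12963 - 43261 = -56224$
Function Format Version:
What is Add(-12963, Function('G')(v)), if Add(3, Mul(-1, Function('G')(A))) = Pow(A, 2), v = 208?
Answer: -56224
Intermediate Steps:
Function('G')(A) = Add(3, Mul(-1, Pow(A, 2)))
Add(-12963, Function('G')(v)) = Add(-12963, Add(3, Mul(-1, Pow(208, 2)))) = Add(-12963, Add(3, Mul(-1, 43264))) = Add(-12963, Add(3, -43264)) = Add(-12963, -43261) = -56224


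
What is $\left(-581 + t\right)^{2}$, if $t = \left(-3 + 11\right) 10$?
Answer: $251001$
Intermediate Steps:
$t = 80$ ($t = 8 \cdot 10 = 80$)
$\left(-581 + t\right)^{2} = \left(-581 + 80\right)^{2} = \left(-501\right)^{2} = 251001$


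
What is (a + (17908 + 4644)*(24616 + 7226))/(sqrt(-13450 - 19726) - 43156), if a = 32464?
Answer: -3873969806336/232809189 - 179533312*I*sqrt(8294)/232809189 ≈ -16640.0 - 70.231*I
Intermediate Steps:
(a + (17908 + 4644)*(24616 + 7226))/(sqrt(-13450 - 19726) - 43156) = (32464 + (17908 + 4644)*(24616 + 7226))/(sqrt(-13450 - 19726) - 43156) = (32464 + 22552*31842)/(sqrt(-33176) - 43156) = (32464 + 718100784)/(2*I*sqrt(8294) - 43156) = 718133248/(-43156 + 2*I*sqrt(8294))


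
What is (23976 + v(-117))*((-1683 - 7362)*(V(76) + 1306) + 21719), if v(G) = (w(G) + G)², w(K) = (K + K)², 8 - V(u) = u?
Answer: -33365298594273327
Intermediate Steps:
V(u) = 8 - u
w(K) = 4*K² (w(K) = (2*K)² = 4*K²)
v(G) = (G + 4*G²)² (v(G) = (4*G² + G)² = (G + 4*G²)²)
(23976 + v(-117))*((-1683 - 7362)*(V(76) + 1306) + 21719) = (23976 + (-117)²*(1 + 4*(-117))²)*((-1683 - 7362)*((8 - 1*76) + 1306) + 21719) = (23976 + 13689*(1 - 468)²)*(-9045*((8 - 76) + 1306) + 21719) = (23976 + 13689*(-467)²)*(-9045*(-68 + 1306) + 21719) = (23976 + 13689*218089)*(-9045*1238 + 21719) = (23976 + 2985420321)*(-11197710 + 21719) = 2985444297*(-11175991) = -33365298594273327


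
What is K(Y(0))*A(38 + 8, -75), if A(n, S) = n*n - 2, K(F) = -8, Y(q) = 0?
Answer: -16912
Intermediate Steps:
A(n, S) = -2 + n² (A(n, S) = n² - 2 = -2 + n²)
K(Y(0))*A(38 + 8, -75) = -8*(-2 + (38 + 8)²) = -8*(-2 + 46²) = -8*(-2 + 2116) = -8*2114 = -16912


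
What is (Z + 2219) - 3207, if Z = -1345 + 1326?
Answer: -1007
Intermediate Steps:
Z = -19
(Z + 2219) - 3207 = (-19 + 2219) - 3207 = 2200 - 3207 = -1007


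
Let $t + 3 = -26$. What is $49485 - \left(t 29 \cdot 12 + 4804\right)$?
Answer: $54773$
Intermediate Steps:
$t = -29$ ($t = -3 - 26 = -29$)
$49485 - \left(t 29 \cdot 12 + 4804\right) = 49485 - \left(\left(-29\right) 29 \cdot 12 + 4804\right) = 49485 - \left(\left(-841\right) 12 + 4804\right) = 49485 - \left(-10092 + 4804\right) = 49485 - -5288 = 49485 + 5288 = 54773$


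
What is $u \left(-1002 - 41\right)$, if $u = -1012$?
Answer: $1055516$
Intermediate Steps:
$u \left(-1002 - 41\right) = - 1012 \left(-1002 - 41\right) = \left(-1012\right) \left(-1043\right) = 1055516$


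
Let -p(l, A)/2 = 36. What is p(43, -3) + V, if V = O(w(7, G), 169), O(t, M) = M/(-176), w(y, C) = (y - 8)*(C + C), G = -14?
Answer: -12841/176 ≈ -72.960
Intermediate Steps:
p(l, A) = -72 (p(l, A) = -2*36 = -72)
w(y, C) = 2*C*(-8 + y) (w(y, C) = (-8 + y)*(2*C) = 2*C*(-8 + y))
O(t, M) = -M/176 (O(t, M) = M*(-1/176) = -M/176)
V = -169/176 (V = -1/176*169 = -169/176 ≈ -0.96023)
p(43, -3) + V = -72 - 169/176 = -12841/176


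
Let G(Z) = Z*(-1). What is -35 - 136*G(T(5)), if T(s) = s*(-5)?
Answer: -3435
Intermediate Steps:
T(s) = -5*s
G(Z) = -Z
-35 - 136*G(T(5)) = -35 - (-136)*(-5*5) = -35 - (-136)*(-25) = -35 - 136*25 = -35 - 3400 = -3435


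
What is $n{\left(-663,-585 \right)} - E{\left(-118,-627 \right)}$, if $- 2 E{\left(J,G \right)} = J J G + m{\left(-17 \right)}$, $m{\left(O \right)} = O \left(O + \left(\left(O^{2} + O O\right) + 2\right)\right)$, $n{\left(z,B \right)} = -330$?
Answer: $- \frac{8740579}{2} \approx -4.3703 \cdot 10^{6}$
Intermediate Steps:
$m{\left(O \right)} = O \left(2 + O + 2 O^{2}\right)$ ($m{\left(O \right)} = O \left(O + \left(\left(O^{2} + O^{2}\right) + 2\right)\right) = O \left(O + \left(2 O^{2} + 2\right)\right) = O \left(O + \left(2 + 2 O^{2}\right)\right) = O \left(2 + O + 2 O^{2}\right)$)
$E{\left(J,G \right)} = \frac{9571}{2} - \frac{G J^{2}}{2}$ ($E{\left(J,G \right)} = - \frac{J J G - 17 \left(2 - 17 + 2 \left(-17\right)^{2}\right)}{2} = - \frac{J^{2} G - 17 \left(2 - 17 + 2 \cdot 289\right)}{2} = - \frac{G J^{2} - 17 \left(2 - 17 + 578\right)}{2} = - \frac{G J^{2} - 9571}{2} = - \frac{-9571 + G J^{2}}{2} = \frac{9571}{2} - \frac{G J^{2}}{2}$)
$n{\left(-663,-585 \right)} - E{\left(-118,-627 \right)} = -330 - \left(\frac{9571}{2} - - \frac{627 \left(-118\right)^{2}}{2}\right) = -330 - \left(\frac{9571}{2} - \left(- \frac{627}{2}\right) 13924\right) = -330 - \left(\frac{9571}{2} + 4365174\right) = -330 - \frac{8739919}{2} = - \frac{8740579}{2}$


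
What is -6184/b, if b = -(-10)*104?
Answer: -773/130 ≈ -5.9462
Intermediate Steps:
b = 1040 (b = -1*(-1040) = 1040)
-6184/b = -6184/1040 = -6184*1/1040 = -773/130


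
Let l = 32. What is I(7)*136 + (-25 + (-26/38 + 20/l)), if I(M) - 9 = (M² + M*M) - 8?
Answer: 2042719/152 ≈ 13439.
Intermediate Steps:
I(M) = 1 + 2*M² (I(M) = 9 + ((M² + M*M) - 8) = 9 + ((M² + M²) - 8) = 9 + (2*M² - 8) = 9 + (-8 + 2*M²) = 1 + 2*M²)
I(7)*136 + (-25 + (-26/38 + 20/l)) = (1 + 2*7²)*136 + (-25 + (-26/38 + 20/32)) = (1 + 2*49)*136 + (-25 + (-26*1/38 + 20*(1/32))) = (1 + 98)*136 + (-25 + (-13/19 + 5/8)) = 99*136 + (-25 - 9/152) = 13464 - 3809/152 = 2042719/152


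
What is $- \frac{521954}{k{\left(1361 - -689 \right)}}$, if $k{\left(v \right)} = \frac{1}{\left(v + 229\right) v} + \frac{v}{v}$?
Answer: $- \frac{2438542990300}{4671951} \approx -5.2195 \cdot 10^{5}$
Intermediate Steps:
$k{\left(v \right)} = 1 + \frac{1}{v \left(229 + v\right)}$ ($k{\left(v \right)} = \frac{1}{\left(229 + v\right) v} + 1 = \frac{1}{v \left(229 + v\right)} + 1 = 1 + \frac{1}{v \left(229 + v\right)}$)
$- \frac{521954}{k{\left(1361 - -689 \right)}} = - \frac{521954}{\frac{1}{1361 - -689} \frac{1}{229 + \left(1361 - -689\right)} \left(1 + \left(1361 - -689\right)^{2} + 229 \left(1361 - -689\right)\right)} = - \frac{521954}{\frac{1}{1361 + 689} \frac{1}{229 + \left(1361 + 689\right)} \left(1 + \left(1361 + 689\right)^{2} + 229 \left(1361 + 689\right)\right)} = - \frac{521954}{\frac{1}{2050} \frac{1}{229 + 2050} \left(1 + 2050^{2} + 229 \cdot 2050\right)} = - \frac{521954}{\frac{1}{2050} \cdot \frac{1}{2279} \left(1 + 4202500 + 469450\right)} = - \frac{521954}{\frac{1}{2050} \cdot \frac{1}{2279} \cdot 4671951} = - \frac{521954}{\frac{4671951}{4671950}} = \left(-521954\right) \frac{4671950}{4671951} = - \frac{2438542990300}{4671951}$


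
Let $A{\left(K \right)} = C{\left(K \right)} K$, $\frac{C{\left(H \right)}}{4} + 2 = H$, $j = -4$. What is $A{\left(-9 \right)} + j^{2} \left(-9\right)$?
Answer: $252$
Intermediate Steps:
$C{\left(H \right)} = -8 + 4 H$
$A{\left(K \right)} = K \left(-8 + 4 K\right)$ ($A{\left(K \right)} = \left(-8 + 4 K\right) K = K \left(-8 + 4 K\right)$)
$A{\left(-9 \right)} + j^{2} \left(-9\right) = 4 \left(-9\right) \left(-2 - 9\right) + \left(-4\right)^{2} \left(-9\right) = 4 \left(-9\right) \left(-11\right) + 16 \left(-9\right) = 396 - 144 = 252$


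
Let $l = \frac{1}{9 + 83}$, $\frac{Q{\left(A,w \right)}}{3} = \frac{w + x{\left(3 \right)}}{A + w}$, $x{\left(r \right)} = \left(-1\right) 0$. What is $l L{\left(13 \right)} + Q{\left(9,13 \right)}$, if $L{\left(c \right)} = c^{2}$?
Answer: $\frac{3653}{1012} \approx 3.6097$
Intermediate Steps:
$x{\left(r \right)} = 0$
$Q{\left(A,w \right)} = \frac{3 w}{A + w}$ ($Q{\left(A,w \right)} = 3 \frac{w + 0}{A + w} = 3 \frac{w}{A + w} = \frac{3 w}{A + w}$)
$l = \frac{1}{92} \approx 0.01087$
$l L{\left(13 \right)} + Q{\left(9,13 \right)} = \frac{13^{2}}{92} + 3 \cdot 13 \frac{1}{9 + 13} = \frac{1}{92} \cdot 169 + 3 \cdot 13 \cdot \frac{1}{22} = \frac{169}{92} + 3 \cdot 13 \cdot \frac{1}{22} = \frac{169}{92} + \frac{39}{22} = \frac{3653}{1012}$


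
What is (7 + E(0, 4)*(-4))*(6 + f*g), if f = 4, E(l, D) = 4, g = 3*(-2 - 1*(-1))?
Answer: 54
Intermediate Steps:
g = -3 (g = 3*(-2 + 1) = 3*(-1) = -3)
(7 + E(0, 4)*(-4))*(6 + f*g) = (7 + 4*(-4))*(6 + 4*(-3)) = (7 - 16)*(6 - 12) = -9*(-6) = 54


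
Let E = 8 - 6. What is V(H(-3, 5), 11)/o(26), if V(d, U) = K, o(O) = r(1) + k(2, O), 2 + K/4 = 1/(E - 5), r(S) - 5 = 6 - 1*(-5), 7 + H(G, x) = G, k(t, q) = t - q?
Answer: 7/6 ≈ 1.1667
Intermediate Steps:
E = 2
H(G, x) = -7 + G
r(S) = 16 (r(S) = 5 + (6 - 1*(-5)) = 5 + (6 + 5) = 5 + 11 = 16)
K = -28/3 (K = -8 + 4/(2 - 5) = -8 + 4/(-3) = -8 + 4*(-⅓) = -8 - 4/3 = -28/3 ≈ -9.3333)
o(O) = 18 - O (o(O) = 16 + (2 - O) = 18 - O)
V(d, U) = -28/3
V(H(-3, 5), 11)/o(26) = -28/(3*(18 - 1*26)) = -28/(3*(18 - 26)) = -28/3/(-8) = -28/3*(-⅛) = 7/6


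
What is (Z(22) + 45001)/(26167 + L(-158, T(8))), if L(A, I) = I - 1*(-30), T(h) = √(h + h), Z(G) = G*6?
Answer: 45133/26201 ≈ 1.7226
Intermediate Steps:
Z(G) = 6*G
T(h) = √2*√h (T(h) = √(2*h) = √2*√h)
L(A, I) = 30 + I (L(A, I) = I + 30 = 30 + I)
(Z(22) + 45001)/(26167 + L(-158, T(8))) = (6*22 + 45001)/(26167 + (30 + √2*√8)) = (132 + 45001)/(26167 + (30 + √2*(2*√2))) = 45133/(26167 + (30 + 4)) = 45133/(26167 + 34) = 45133/26201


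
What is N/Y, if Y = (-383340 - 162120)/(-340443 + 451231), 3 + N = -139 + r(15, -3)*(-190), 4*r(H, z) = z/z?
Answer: 10497163/272730 ≈ 38.489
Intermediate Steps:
r(H, z) = ¼ (r(H, z) = (z/z)/4 = (¼)*1 = ¼)
N = -379/2 (N = -3 + (-139 + (¼)*(-190)) = -3 + (-139 - 95/2) = -3 - 373/2 = -379/2 ≈ -189.50)
Y = -136365/27697 (Y = -545460/110788 = -545460*1/110788 = -136365/27697 ≈ -4.9235)
N/Y = -379/(2*(-136365/27697)) = -379/2*(-27697/136365) = 10497163/272730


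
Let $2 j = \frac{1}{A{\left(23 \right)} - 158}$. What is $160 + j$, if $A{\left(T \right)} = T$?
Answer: $\frac{43199}{270} \approx 160.0$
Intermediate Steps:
$j = - \frac{1}{270}$ ($j = \frac{1}{2 \left(23 - 158\right)} = \frac{1}{2 \left(-135\right)} = \frac{1}{2} \left(- \frac{1}{135}\right) = - \frac{1}{270} \approx -0.0037037$)
$160 + j = 160 - \frac{1}{270} = \frac{43199}{270}$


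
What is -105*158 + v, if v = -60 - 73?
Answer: -16723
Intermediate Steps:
v = -133
-105*158 + v = -105*158 - 133 = -16590 - 133 = -16723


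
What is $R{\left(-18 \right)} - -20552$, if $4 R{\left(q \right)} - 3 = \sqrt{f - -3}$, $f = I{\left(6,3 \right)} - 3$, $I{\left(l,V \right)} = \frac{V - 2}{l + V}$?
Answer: $\frac{123317}{6} \approx 20553.0$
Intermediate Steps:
$I{\left(l,V \right)} = \frac{-2 + V}{V + l}$
$f = - \frac{26}{9}$ ($f = \frac{-2 + 3}{3 + 6} - 3 = \frac{1}{9} \cdot 1 - 3 = \frac{1}{9} - 3 = - \frac{26}{9} \approx -2.8889$)
$R{\left(q \right)} = \frac{5}{6}$ ($R{\left(q \right)} = \frac{3}{4} + \frac{\sqrt{- \frac{26}{9} - -3}}{4} = \frac{3}{4} + \frac{\sqrt{- \frac{26}{9} + \left(-1 + 4\right)}}{4} = \frac{3}{4} + \frac{\sqrt{- \frac{26}{9} + 3}}{4} = \frac{3}{4} + \frac{1}{4 \cdot 3} = \frac{3}{4} + \frac{1}{4} \cdot \frac{1}{3} = \frac{3}{4} + \frac{1}{12} = \frac{5}{6}$)
$R{\left(-18 \right)} - -20552 = \frac{5}{6} - -20552 = \frac{5}{6} + 20552 = \frac{123317}{6}$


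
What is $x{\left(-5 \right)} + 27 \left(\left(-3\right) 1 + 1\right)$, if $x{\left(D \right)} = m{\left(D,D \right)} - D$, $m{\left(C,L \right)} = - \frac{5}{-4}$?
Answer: $- \frac{191}{4} \approx -47.75$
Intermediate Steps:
$m{\left(C,L \right)} = \frac{5}{4}$ ($m{\left(C,L \right)} = \left(-5\right) \left(- \frac{1}{4}\right) = \frac{5}{4}$)
$x{\left(D \right)} = \frac{5}{4} - D$
$x{\left(-5 \right)} + 27 \left(\left(-3\right) 1 + 1\right) = \left(\frac{5}{4} - -5\right) + 27 \left(\left(-3\right) 1 + 1\right) = \left(\frac{5}{4} + 5\right) + 27 \left(-3 + 1\right) = \frac{25}{4} + 27 \left(-2\right) = \frac{25}{4} - 54 = - \frac{191}{4}$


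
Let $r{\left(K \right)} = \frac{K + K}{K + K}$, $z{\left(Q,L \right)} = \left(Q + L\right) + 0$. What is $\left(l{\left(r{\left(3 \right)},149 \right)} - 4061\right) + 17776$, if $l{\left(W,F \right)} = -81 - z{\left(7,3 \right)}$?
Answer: $13624$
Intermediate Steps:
$z{\left(Q,L \right)} = L + Q$ ($z{\left(Q,L \right)} = \left(L + Q\right) + 0 = L + Q$)
$r{\left(K \right)} = 1$ ($r{\left(K \right)} = \frac{2 K}{2 K} = 2 K \frac{1}{2 K} = 1$)
$l{\left(W,F \right)} = -91$ ($l{\left(W,F \right)} = -81 - \left(3 + 7\right) = -81 - 10 = -91$)
$\left(l{\left(r{\left(3 \right)},149 \right)} - 4061\right) + 17776 = \left(-91 - 4061\right) + 17776 = -4152 + 17776 = 13624$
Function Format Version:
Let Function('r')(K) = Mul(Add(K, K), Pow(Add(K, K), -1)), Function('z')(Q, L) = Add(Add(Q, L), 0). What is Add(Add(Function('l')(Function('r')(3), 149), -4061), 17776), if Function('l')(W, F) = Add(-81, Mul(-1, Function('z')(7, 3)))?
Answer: 13624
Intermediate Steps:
Function('z')(Q, L) = Add(L, Q) (Function('z')(Q, L) = Add(Add(L, Q), 0) = Add(L, Q))
Function('r')(K) = 1 (Function('r')(K) = Mul(Mul(2, K), Pow(Mul(2, K), -1)) = Mul(Mul(2, K), Mul(Rational(1, 2), Pow(K, -1))) = 1)
Function('l')(W, F) = -91 (Function('l')(W, F) = Add(-81, Mul(-1, Add(3, 7))) = Add(-81, Mul(-1, 10)) = Add(-81, -10) = -91)
Add(Add(Function('l')(Function('r')(3), 149), -4061), 17776) = Add(Add(-91, -4061), 17776) = Add(-4152, 17776) = 13624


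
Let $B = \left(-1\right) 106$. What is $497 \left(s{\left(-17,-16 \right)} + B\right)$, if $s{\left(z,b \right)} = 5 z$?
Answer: $-94927$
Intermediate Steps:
$B = -106$
$497 \left(s{\left(-17,-16 \right)} + B\right) = 497 \left(5 \left(-17\right) - 106\right) = 497 \left(-85 - 106\right) = 497 \left(-191\right) = -94927$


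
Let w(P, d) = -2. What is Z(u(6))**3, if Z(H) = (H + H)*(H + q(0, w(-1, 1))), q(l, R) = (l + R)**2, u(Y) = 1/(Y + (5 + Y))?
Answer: 2628072/24137569 ≈ 0.10888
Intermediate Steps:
u(Y) = 1/(5 + 2*Y)
q(l, R) = (R + l)**2
Z(H) = 2*H*(4 + H) (Z(H) = (H + H)*(H + (-2 + 0)**2) = (2*H)*(H + (-2)**2) = (2*H)*(H + 4) = (2*H)*(4 + H) = 2*H*(4 + H))
Z(u(6))**3 = (2*(4 + 1/(5 + 2*6))/(5 + 2*6))**3 = (2*(4 + 1/(5 + 12))/(5 + 12))**3 = (2*(4 + 1/17)/17)**3 = (2*(1/17)*(4 + 1/17))**3 = (2*(1/17)*(69/17))**3 = (138/289)**3 = 2628072/24137569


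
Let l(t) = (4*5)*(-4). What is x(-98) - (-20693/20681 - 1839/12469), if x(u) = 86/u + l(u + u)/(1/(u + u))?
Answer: 198131163742177/12635698061 ≈ 15680.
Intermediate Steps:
l(t) = -80 (l(t) = 20*(-4) = -80)
x(u) = -160*u + 86/u (x(u) = 86/u - 160*u = -160*u + 86/u)
x(-98) - (-20693/20681 - 1839/12469) = (-160*(-98) + 86/(-98)) - (-20693/20681 - 1839/12469) = (15680 + 86*(-1/98)) - (-20693*1/20681 - 1839*1/12469) = (15680 - 43/49) - (-20693/20681 - 1839/12469) = 768277/49 - 1*(-296053376/257871389) = 768277/49 + 296053376/257871389 = 198131163742177/12635698061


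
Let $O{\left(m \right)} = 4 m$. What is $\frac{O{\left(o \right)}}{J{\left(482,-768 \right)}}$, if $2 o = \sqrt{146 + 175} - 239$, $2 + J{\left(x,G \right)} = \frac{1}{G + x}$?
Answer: $\frac{136708}{573} - \frac{572 \sqrt{321}}{573} \approx 220.7$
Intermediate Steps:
$J{\left(x,G \right)} = -2 + \frac{1}{G + x}$
$o = - \frac{239}{2} + \frac{\sqrt{321}}{2}$ ($o = \frac{\sqrt{146 + 175} - 239}{2} = \frac{\sqrt{321} - 239}{2} = \frac{-239 + \sqrt{321}}{2} = - \frac{239}{2} + \frac{\sqrt{321}}{2} \approx -110.54$)
$\frac{O{\left(o \right)}}{J{\left(482,-768 \right)}} = \frac{4 \left(- \frac{239}{2} + \frac{\sqrt{321}}{2}\right)}{\frac{1}{-768 + 482} \left(1 - -1536 - 964\right)} = \frac{-478 + 2 \sqrt{321}}{\frac{1}{-286} \left(1 + 1536 - 964\right)} = \frac{-478 + 2 \sqrt{321}}{\left(- \frac{1}{286}\right) 573} = \frac{-478 + 2 \sqrt{321}}{- \frac{573}{286}} = \left(-478 + 2 \sqrt{321}\right) \left(- \frac{286}{573}\right) = \frac{136708}{573} - \frac{572 \sqrt{321}}{573}$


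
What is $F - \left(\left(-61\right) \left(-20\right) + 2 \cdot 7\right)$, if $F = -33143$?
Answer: $-34377$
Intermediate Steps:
$F - \left(\left(-61\right) \left(-20\right) + 2 \cdot 7\right) = -33143 - \left(\left(-61\right) \left(-20\right) + 2 \cdot 7\right) = -33143 - \left(1220 + 14\right) = -33143 - 1234 = -34377$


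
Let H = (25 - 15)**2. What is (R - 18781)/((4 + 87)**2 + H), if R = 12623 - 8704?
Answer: -14862/8381 ≈ -1.7733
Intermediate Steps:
R = 3919
H = 100 (H = 10**2 = 100)
(R - 18781)/((4 + 87)**2 + H) = (3919 - 18781)/((4 + 87)**2 + 100) = -14862/(91**2 + 100) = -14862/(8281 + 100) = -14862/8381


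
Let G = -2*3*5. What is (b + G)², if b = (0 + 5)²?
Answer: 25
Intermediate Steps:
G = -30 (G = -6*5 = -30)
b = 25 (b = 5² = 25)
(b + G)² = (25 - 30)² = (-5)² = 25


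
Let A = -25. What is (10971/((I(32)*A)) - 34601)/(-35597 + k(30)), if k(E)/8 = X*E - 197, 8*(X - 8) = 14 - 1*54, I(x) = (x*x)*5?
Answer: 4428938971/4665984000 ≈ 0.94920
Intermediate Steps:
I(x) = 5*x² (I(x) = x²*5 = 5*x²)
X = 3 (X = 8 + (14 - 1*54)/8 = 8 + (14 - 54)/8 = 8 + (⅛)*(-40) = 8 - 5 = 3)
k(E) = -1576 + 24*E (k(E) = 8*(3*E - 197) = 8*(-197 + 3*E) = -1576 + 24*E)
(10971/((I(32)*A)) - 34601)/(-35597 + k(30)) = (10971/(((5*32²)*(-25))) - 34601)/(-35597 + (-1576 + 24*30)) = (10971/(((5*1024)*(-25))) - 34601)/(-35597 + (-1576 + 720)) = (10971/((5120*(-25))) - 34601)/(-35597 - 856) = (10971/(-128000) - 34601)/(-36453) = (10971*(-1/128000) - 34601)*(-1/36453) = (-10971/128000 - 34601)*(-1/36453) = -4428938971/128000*(-1/36453) = 4428938971/4665984000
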